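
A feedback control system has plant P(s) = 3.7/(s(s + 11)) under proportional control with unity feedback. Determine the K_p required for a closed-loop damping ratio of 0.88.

Closed-loop characteristic equation: s² + 11s + K_p·3.7 = 0.
So ω_n = √(3.7K_p) and 2ζω_n = 11, giving ζ = 11/(2√(3.7K_p)).
Setting ζ = 0.88: √(3.7K_p) = 11/(2·0.88) = 6.25, so K_p = 39.06/3.7 = 10.6.

K_p = 10.6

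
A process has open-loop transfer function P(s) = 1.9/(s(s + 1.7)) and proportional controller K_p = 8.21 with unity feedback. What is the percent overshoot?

50%

The closed-loop denominator s² + 1.7s + 15.6 gives ω_n = √15.6 = 3.95 and ζ = 1.7/(2ω_n) = 0.2152.
%OS = 100·exp(−πζ/√(1−ζ²)) = 100·exp(−π·0.2152/√0.9537) = 50%.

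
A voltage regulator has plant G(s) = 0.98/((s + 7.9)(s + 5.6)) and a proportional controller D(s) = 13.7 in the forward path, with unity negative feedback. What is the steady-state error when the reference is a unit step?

The loop is type 0. Static position error constant K_pos = D(0)·G(0) = 13.7·0.02215 = 0.3035.
Steady-state error to a unit step: e_ss = 1/(1+K_pos) = 1/1.303 = 0.767.

0.767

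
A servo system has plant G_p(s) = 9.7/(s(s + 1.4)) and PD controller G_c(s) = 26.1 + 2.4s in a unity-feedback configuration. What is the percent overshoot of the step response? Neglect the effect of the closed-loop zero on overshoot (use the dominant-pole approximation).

Forward path: (26.1 + 2.4s)·9.7/(s(s+1.4)). The closed-loop characteristic equation is s² + (1.4 + 9.7·2.4)s + 9.7·26.1 = 0.
That is s² + 24.68s + 253.2 = 0, so ω_n = 15.91 rad/s and ζ = 24.68/(2·15.91) = 0.7755.
%OS = 100·exp(−πζ/√(1−ζ²)) = 2.11%.

2.11%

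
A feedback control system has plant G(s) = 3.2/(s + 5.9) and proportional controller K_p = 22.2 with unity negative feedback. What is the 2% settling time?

Closed-loop transfer function: T(s) = K_p·G(s)/(1 + K_p·G(s)) = 71.04/(s + 5.9 + 71.04) = 71.04/(s + 76.94).
Time constant τ = 1/76.94 = 0.013 s, so the 2% settling time is about 4τ = 0.052 s.

T_s ≈ 0.052 s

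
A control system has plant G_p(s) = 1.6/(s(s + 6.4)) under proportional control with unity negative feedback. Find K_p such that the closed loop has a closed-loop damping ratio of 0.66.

K_p = 14.7

Closed-loop characteristic equation: s² + 6.4s + K_p·1.6 = 0.
So ω_n = √(1.6K_p) and 2ζω_n = 6.4, giving ζ = 6.4/(2√(1.6K_p)).
Setting ζ = 0.66: √(1.6K_p) = 6.4/(2·0.66) = 4.848, so K_p = 23.51/1.6 = 14.7.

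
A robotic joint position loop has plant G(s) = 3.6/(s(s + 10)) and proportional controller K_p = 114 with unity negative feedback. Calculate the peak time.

The closed-loop denominator s² + 10s + 410.4 gives ω_n = √410.4 = 20.26 and ζ = 10/(2ω_n) = 0.2468.
Damped frequency ω_d = ω_n√(1−ζ²) = 19.63 rad/s, so peak time T_p = π/ω_d = 0.16 s.

T_p = 0.16 s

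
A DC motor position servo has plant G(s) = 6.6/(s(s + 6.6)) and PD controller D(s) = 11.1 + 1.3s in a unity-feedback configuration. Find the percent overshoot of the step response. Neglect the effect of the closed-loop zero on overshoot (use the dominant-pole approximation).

0.241%

Forward path: (11.1 + 1.3s)·6.6/(s(s+6.6)). The closed-loop characteristic equation is s² + (6.6 + 6.6·1.3)s + 6.6·11.1 = 0.
That is s² + 15.18s + 73.26 = 0, so ω_n = 8.559 rad/s and ζ = 15.18/(2·8.559) = 0.8868.
%OS = 100·exp(−πζ/√(1−ζ²)) = 0.241%.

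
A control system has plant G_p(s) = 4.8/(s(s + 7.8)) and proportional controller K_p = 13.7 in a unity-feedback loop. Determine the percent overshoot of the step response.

17.8%

From 1 + K_pG_p(s) = 0: s² + 7.8s + 65.76 = 0 ⇒ ω_n = 8.109, ζ = 0.4809.
%OS = 100·exp(−πζ/√(1−ζ²)) = 100·exp(−π·0.4809/√0.7687) = 17.8%.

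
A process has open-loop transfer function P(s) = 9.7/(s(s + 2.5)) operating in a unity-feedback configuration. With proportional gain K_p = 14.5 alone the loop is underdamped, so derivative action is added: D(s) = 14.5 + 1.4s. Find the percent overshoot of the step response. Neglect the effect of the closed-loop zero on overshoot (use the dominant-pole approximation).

5.52%

Forward path: (14.5 + 1.4s)·9.7/(s(s+2.5)). The closed-loop characteristic equation is s² + (2.5 + 9.7·1.4)s + 9.7·14.5 = 0.
That is s² + 16.08s + 140.6 = 0, so ω_n = 11.86 rad/s and ζ = 16.08/(2·11.86) = 0.6779.
%OS = 100·exp(−πζ/√(1−ζ²)) = 5.52%.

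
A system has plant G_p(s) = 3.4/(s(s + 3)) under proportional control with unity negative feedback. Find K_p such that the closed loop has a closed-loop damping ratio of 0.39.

Closed-loop characteristic equation: s² + 3s + K_p·3.4 = 0.
So ω_n = √(3.4K_p) and 2ζω_n = 3, giving ζ = 3/(2√(3.4K_p)).
Setting ζ = 0.39: √(3.4K_p) = 3/(2·0.39) = 3.846, so K_p = 14.79/3.4 = 4.35.

K_p = 4.35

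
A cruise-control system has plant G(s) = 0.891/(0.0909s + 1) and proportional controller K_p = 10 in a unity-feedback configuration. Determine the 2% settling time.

Closed loop: T(s) = K_p·G/(1+K_p·G) = 8.91/(0.0909s + 1 + 8.91), with pole at s = −(1 + 8.91)/0.0909 = −109.
τ = 1/109 = 0.009173 s, so 2% settling time ≈ 4τ = 0.0367 s.

T_s ≈ 0.0367 s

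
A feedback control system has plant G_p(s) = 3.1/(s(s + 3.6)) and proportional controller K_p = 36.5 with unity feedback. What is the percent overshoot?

58.3%

From 1 + K_pG_p(s) = 0: s² + 3.6s + 113.2 = 0 ⇒ ω_n = 10.64, ζ = 0.1692.
%OS = 100·exp(−πζ/√(1−ζ²)) = 100·exp(−π·0.1692/√0.9714) = 58.3%.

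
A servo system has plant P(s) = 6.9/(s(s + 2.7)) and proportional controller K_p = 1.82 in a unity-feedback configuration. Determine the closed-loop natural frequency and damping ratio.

The closed-loop denominator is s(s+2.7) + 1.82·6.9 = s² + 2.7s + 12.56.
So ω_n² = 12.56 ⇒ ω_n = 3.544 rad/s, and ζ = 2.7/(2ω_n) = 0.381.

ω_n = 3.54 rad/s, ζ = 0.381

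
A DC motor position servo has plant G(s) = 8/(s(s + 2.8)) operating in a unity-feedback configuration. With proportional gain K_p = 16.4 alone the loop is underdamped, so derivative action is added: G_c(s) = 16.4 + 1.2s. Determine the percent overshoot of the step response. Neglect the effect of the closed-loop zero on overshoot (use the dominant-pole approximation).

13.2%

Forward path: (16.4 + 1.2s)·8/(s(s+2.8)). The closed-loop characteristic equation is s² + (2.8 + 8·1.2)s + 8·16.4 = 0.
That is s² + 12.4s + 131.2 = 0, so ω_n = 11.45 rad/s and ζ = 12.4/(2·11.45) = 0.5413.
%OS = 100·exp(−πζ/√(1−ζ²)) = 13.2%.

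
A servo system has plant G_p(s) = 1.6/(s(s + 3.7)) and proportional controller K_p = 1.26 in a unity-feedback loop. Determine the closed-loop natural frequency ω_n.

The closed-loop denominator is s(s+3.7) + 1.26·1.6 = s² + 3.7s + 2.016.
Matching s² + 2ζω_n s + ω_n²: ω_n = √2.016 = 1.42 rad/s and 2ζω_n = 3.7, so ζ = 3.7/(2·1.42) = 1.3.

ω_n = 1.42 rad/s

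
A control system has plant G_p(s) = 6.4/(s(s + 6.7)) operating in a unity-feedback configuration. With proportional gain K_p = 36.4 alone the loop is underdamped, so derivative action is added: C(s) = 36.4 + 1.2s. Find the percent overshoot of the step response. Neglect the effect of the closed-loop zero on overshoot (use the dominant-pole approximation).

18.7%

Forward path: (36.4 + 1.2s)·6.4/(s(s+6.7)). The closed-loop characteristic equation is s² + (6.7 + 6.4·1.2)s + 6.4·36.4 = 0.
That is s² + 14.38s + 233 = 0, so ω_n = 15.26 rad/s and ζ = 14.38/(2·15.26) = 0.4711.
%OS = 100·exp(−πζ/√(1−ζ²)) = 18.7%.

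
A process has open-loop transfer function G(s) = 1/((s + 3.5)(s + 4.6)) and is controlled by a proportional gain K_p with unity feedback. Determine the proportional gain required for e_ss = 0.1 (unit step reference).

For a type-0 loop with proportional control, e_ss = 1/(1 + K_p·G(0)).
G(0) = 0.06211. Require 1/(1 + K_p·0.06211) = 0.1, so 1 + 0.06211·K_p = 10.
K_p = (10 − 1)/0.06211 = 145.

K_p = 145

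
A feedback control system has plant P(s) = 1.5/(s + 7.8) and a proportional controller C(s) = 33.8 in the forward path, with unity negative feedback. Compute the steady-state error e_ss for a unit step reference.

The loop is type 0. Static position error constant K_pos = C(0)·P(0) = 33.8·0.1923 = 6.5.
Steady-state error to a unit step: e_ss = 1/(1+K_pos) = 1/7.5 = 0.133.

0.133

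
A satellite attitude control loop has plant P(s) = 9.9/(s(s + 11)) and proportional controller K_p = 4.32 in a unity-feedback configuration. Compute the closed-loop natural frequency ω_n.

ω_n = 6.54 rad/s

The closed-loop denominator is s(s+11) + 4.32·9.9 = s² + 11s + 42.77.
Matching s² + 2ζω_n s + ω_n²: ω_n = √42.77 = 6.54 rad/s and 2ζω_n = 11, so ζ = 11/(2·6.54) = 0.841.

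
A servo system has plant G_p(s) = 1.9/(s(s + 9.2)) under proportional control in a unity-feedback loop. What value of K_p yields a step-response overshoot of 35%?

K_p = 111

From %OS = 100·exp(−πζ/√(1−ζ²)) = 35%, ζ = −ln(0.35)/√(π²+ln²(0.35)) = 0.3169.
Characteristic equation s² + 9.2s + 1.9K_p = 0 gives ζ = 9.2/(2√(1.9K_p)).
Setting ζ = 0.3169: √(1.9K_p) = 9.2/(2·0.3169) = 14.51, so K_p = 210.6/1.9 = 111.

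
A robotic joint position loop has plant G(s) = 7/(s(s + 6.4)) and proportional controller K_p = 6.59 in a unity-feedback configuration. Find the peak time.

The closed-loop denominator s² + 6.4s + 46.13 gives ω_n = √46.13 = 6.792 and ζ = 6.4/(2ω_n) = 0.4711.
Damped frequency ω_d = ω_n√(1−ζ²) = 5.991 rad/s, so peak time T_p = π/ω_d = 0.524 s.

T_p = 0.524 s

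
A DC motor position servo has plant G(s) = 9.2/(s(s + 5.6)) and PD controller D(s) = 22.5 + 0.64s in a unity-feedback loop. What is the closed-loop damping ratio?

ζ = 0.399

Forward path: (22.5 + 0.64s)·9.2/(s(s+5.6)). The closed-loop characteristic equation is s² + (5.6 + 9.2·0.64)s + 9.2·22.5 = 0.
That is s² + 11.49s + 207 = 0, so ω_n = 14.39 rad/s and ζ = 11.49/(2·14.39) = 0.3992.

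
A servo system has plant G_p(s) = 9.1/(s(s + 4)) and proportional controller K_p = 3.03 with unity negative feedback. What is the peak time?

From 1 + K_pG_p(s) = 0: s² + 4s + 27.57 = 0 ⇒ ω_n = 5.251, ζ = 0.3809.
Damped frequency ω_d = ω_n√(1−ζ²) = 4.855 rad/s, so peak time T_p = π/ω_d = 0.647 s.

T_p = 0.647 s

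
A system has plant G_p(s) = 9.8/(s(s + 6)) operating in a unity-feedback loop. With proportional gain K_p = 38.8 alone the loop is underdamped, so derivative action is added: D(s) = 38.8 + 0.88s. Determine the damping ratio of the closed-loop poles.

ζ = 0.375

Forward path: (38.8 + 0.88s)·9.8/(s(s+6)). The closed-loop characteristic equation is s² + (6 + 9.8·0.88)s + 9.8·38.8 = 0.
That is s² + 14.62s + 380.2 = 0, so ω_n = 19.5 rad/s and ζ = 14.62/(2·19.5) = 0.375.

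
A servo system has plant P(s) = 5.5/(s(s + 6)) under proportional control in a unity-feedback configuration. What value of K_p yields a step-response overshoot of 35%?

K_p = 16.3

From %OS = 100·exp(−πζ/√(1−ζ²)) = 35%, ζ = −ln(0.35)/√(π²+ln²(0.35)) = 0.3169.
Characteristic equation s² + 6s + 5.5K_p = 0 gives ζ = 6/(2√(5.5K_p)).
Setting ζ = 0.3169: √(5.5K_p) = 6/(2·0.3169) = 9.465, so K_p = 89.6/5.5 = 16.3.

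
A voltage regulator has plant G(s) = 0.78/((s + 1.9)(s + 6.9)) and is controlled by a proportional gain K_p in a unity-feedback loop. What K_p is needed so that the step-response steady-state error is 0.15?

K_p = 95.2

For a type-0 loop with proportional control, e_ss = 1/(1 + K_p·G(0)).
G(0) = 0.0595. Require 1/(1 + K_p·0.0595) = 0.15, so 1 + 0.0595·K_p = 6.667.
K_p = (6.667 − 1)/0.0595 = 95.2.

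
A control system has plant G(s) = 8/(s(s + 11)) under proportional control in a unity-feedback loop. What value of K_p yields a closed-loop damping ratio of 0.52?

K_p = 14

Closed-loop characteristic equation: s² + 11s + K_p·8 = 0.
So ω_n = √(8K_p) and 2ζω_n = 11, giving ζ = 11/(2√(8K_p)).
Setting ζ = 0.52: √(8K_p) = 11/(2·0.52) = 10.58, so K_p = 111.9/8 = 14.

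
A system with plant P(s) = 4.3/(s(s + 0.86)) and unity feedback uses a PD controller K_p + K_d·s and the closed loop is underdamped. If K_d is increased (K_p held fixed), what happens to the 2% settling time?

decrease

Characteristic equation s² + (0.86 + 4.3K_d)s + 4.3K_p = 0: raising K_d increases ζω_n = (0.86+4.3K_d)/2 while the loop stays underdamped, so T_s ≈ 4/(ζω_n) decreases.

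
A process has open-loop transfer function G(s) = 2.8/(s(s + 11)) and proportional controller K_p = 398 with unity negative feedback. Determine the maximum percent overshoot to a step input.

59.2%

The closed-loop denominator s² + 11s + 1114 gives ω_n = √1114 = 33.38 and ζ = 11/(2ω_n) = 0.1648.
%OS = 100·exp(−πζ/√(1−ζ²)) = 100·exp(−π·0.1648/√0.9729) = 59.2%.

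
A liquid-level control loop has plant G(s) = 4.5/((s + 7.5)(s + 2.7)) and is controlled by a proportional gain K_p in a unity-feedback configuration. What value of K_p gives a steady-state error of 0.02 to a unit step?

K_p = 220

Steady-state error for a unit step on this type-0 loop is 1/(1 + K_p·G(0)).
G(0) = 0.2222. Require 1/(1 + K_p·0.2222) = 0.02, so 1 + 0.2222·K_p = 50.
K_p = (50 − 1)/0.2222 = 220.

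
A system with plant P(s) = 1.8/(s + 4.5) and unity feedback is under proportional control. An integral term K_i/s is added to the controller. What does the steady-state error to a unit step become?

The integrator makes K_pos = lim_{s→0} C(s)G(s) infinite, so e_ss = 1/(1+K_pos) = 0.

0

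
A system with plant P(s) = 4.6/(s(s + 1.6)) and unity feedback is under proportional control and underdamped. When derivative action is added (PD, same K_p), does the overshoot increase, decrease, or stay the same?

The derivative term adds K·K_d to the s-coefficient of the characteristic equation, raising 2ζω_n while ω_n is unchanged; ζ increases, so overshoot decreases.

decrease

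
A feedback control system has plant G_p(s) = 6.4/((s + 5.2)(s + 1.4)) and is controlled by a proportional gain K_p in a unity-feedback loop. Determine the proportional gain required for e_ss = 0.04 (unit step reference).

The loop is type 0, so e_ss(step) = 1/(1 + K_pos) with K_pos = K_p·G_p(0).
G_p(0) = 0.8791. Require 1/(1 + K_p·0.8791) = 0.04, so 1 + 0.8791·K_p = 25.
K_p = (25 − 1)/0.8791 = 27.3.

K_p = 27.3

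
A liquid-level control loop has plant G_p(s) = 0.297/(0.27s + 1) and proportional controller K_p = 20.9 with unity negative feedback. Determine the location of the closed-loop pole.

Closed loop: T(s) = K_p·G_p/(1+K_p·G_p) = 6.207/(0.27s + 1 + 6.207), with pole at s = −(1 + 6.207)/0.27 = −26.69.

s = -26.69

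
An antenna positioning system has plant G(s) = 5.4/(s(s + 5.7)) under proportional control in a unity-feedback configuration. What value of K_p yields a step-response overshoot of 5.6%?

K_p = 3.29

From %OS = 100·exp(−πζ/√(1−ζ²)) = 5.6%, ζ = −ln(0.056)/√(π²+ln²(0.056)) = 0.6761.
Characteristic equation s² + 5.7s + 5.4K_p = 0 gives ζ = 5.7/(2√(5.4K_p)).
Setting ζ = 0.6761: √(5.4K_p) = 5.7/(2·0.6761) = 4.216, so K_p = 17.77/5.4 = 3.29.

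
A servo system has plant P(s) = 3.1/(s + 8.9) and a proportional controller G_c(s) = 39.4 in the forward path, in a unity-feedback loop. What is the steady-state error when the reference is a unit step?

0.0679

The loop is type 0. Static position error constant K_pos = G_c(0)·P(0) = 39.4·0.3483 = 13.72.
Steady-state error to a unit step: e_ss = 1/(1+K_pos) = 1/14.72 = 0.0679.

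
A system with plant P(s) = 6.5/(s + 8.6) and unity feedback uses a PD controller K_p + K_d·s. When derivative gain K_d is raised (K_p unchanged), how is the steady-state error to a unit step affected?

K_d affects only the transient (the s-coefficient); the DC loop gain, and hence e_ss, depends only on K_p.

unchanged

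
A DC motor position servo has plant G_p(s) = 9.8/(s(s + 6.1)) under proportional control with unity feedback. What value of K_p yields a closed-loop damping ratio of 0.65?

Closed-loop characteristic equation: s² + 6.1s + K_p·9.8 = 0.
So ω_n = √(9.8K_p) and 2ζω_n = 6.1, giving ζ = 6.1/(2√(9.8K_p)).
Setting ζ = 0.65: √(9.8K_p) = 6.1/(2·0.65) = 4.692, so K_p = 22.02/9.8 = 2.25.

K_p = 2.25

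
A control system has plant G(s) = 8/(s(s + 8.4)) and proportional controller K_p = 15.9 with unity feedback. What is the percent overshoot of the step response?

From 1 + K_pG(s) = 0: s² + 8.4s + 127.2 = 0 ⇒ ω_n = 11.28, ζ = 0.3724.
%OS = 100·exp(−πζ/√(1−ζ²)) = 100·exp(−π·0.3724/√0.8613) = 28.3%.

28.3%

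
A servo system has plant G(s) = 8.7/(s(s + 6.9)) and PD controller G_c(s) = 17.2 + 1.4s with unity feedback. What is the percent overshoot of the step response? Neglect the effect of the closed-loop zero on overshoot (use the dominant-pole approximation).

Forward path: (17.2 + 1.4s)·8.7/(s(s+6.9)). The closed-loop characteristic equation is s² + (6.9 + 8.7·1.4)s + 8.7·17.2 = 0.
That is s² + 19.08s + 149.6 = 0, so ω_n = 12.23 rad/s and ζ = 19.08/(2·12.23) = 0.7799.
%OS = 100·exp(−πζ/√(1−ζ²)) = 2%.

2%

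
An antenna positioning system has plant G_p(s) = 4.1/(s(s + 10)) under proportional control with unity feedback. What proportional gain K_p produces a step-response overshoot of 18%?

From %OS = 100·exp(−πζ/√(1−ζ²)) = 18%, ζ = −ln(0.18)/√(π²+ln²(0.18)) = 0.4791.
Characteristic equation s² + 10s + 4.1K_p = 0 gives ζ = 10/(2√(4.1K_p)).
Setting ζ = 0.4791: √(4.1K_p) = 10/(2·0.4791) = 10.44, so K_p = 108.9/4.1 = 26.6.

K_p = 26.6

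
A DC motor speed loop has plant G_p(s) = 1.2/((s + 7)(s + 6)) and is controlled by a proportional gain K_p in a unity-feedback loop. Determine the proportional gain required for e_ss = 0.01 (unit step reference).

K_p = 3460

Steady-state error for a unit step on this type-0 loop is 1/(1 + K_p·G_p(0)).
G_p(0) = 0.02857. Require 1/(1 + K_p·0.02857) = 0.01, so 1 + 0.02857·K_p = 100.
K_p = (100 − 1)/0.02857 = 3460.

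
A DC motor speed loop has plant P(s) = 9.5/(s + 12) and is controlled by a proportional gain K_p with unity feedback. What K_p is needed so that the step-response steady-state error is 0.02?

Steady-state error for a unit step on this type-0 loop is 1/(1 + K_p·P(0)).
P(0) = 0.7917. Require 1/(1 + K_p·0.7917) = 0.02, so 1 + 0.7917·K_p = 50.
K_p = (50 − 1)/0.7917 = 61.9.

K_p = 61.9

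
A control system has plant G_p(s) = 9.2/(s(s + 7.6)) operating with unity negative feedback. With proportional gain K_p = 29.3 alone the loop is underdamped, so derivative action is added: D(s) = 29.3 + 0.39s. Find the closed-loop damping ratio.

ζ = 0.341

Forward path: (29.3 + 0.39s)·9.2/(s(s+7.6)). The closed-loop characteristic equation is s² + (7.6 + 9.2·0.39)s + 9.2·29.3 = 0.
That is s² + 11.19s + 269.6 = 0, so ω_n = 16.42 rad/s and ζ = 11.19/(2·16.42) = 0.3407.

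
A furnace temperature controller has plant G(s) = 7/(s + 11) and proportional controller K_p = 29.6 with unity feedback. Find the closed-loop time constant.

τ = 0.00458 s

Closed-loop transfer function: T(s) = K_p·G(s)/(1 + K_p·G(s)) = 207.2/(s + 11 + 207.2) = 207.2/(s + 218.2).
Time constant τ = 1/218.2 = 0.00458 s.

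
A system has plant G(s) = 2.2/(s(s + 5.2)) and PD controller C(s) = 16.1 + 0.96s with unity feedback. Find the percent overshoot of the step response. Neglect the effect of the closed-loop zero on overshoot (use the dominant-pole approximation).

8.67%

Forward path: (16.1 + 0.96s)·2.2/(s(s+5.2)). The closed-loop characteristic equation is s² + (5.2 + 2.2·0.96)s + 2.2·16.1 = 0.
That is s² + 7.312s + 35.42 = 0, so ω_n = 5.951 rad/s and ζ = 7.312/(2·5.951) = 0.6143.
%OS = 100·exp(−πζ/√(1−ζ²)) = 8.67%.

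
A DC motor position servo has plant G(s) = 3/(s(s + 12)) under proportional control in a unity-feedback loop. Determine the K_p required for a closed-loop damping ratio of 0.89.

Closed-loop characteristic equation: s² + 12s + K_p·3 = 0.
So ω_n = √(3K_p) and 2ζω_n = 12, giving ζ = 12/(2√(3K_p)).
Setting ζ = 0.89: √(3K_p) = 12/(2·0.89) = 6.742, so K_p = 45.45/3 = 15.1.

K_p = 15.1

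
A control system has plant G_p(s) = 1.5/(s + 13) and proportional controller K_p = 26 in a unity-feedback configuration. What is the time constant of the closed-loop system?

τ = 0.0192 s

Closed-loop transfer function: T(s) = K_p·G_p(s)/(1 + K_p·G_p(s)) = 39/(s + 13 + 39) = 39/(s + 52).
Time constant τ = 1/52 = 0.0192 s.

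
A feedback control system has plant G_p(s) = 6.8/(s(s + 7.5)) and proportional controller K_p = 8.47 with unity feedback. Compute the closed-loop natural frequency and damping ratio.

ω_n = 7.59 rad/s, ζ = 0.494

With unity feedback the closed-loop characteristic equation is s² + 7.5s + 8.47·6.8 = s² + 7.5s + 57.6 = 0.
So ω_n² = 57.6 ⇒ ω_n = 7.589 rad/s, and ζ = 7.5/(2ω_n) = 0.494.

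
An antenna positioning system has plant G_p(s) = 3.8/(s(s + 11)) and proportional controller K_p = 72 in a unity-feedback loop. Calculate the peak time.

The closed-loop denominator s² + 11s + 273.6 gives ω_n = √273.6 = 16.54 and ζ = 11/(2ω_n) = 0.3325.
Damped frequency ω_d = ω_n√(1−ζ²) = 15.6 rad/s, so peak time T_p = π/ω_d = 0.201 s.

T_p = 0.201 s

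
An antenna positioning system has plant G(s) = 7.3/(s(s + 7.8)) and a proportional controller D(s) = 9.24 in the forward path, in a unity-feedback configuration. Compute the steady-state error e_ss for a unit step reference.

The open loop D(s)G(s) has a pole at the origin (type 1), so the static position error constant is infinite and e_ss = 1/(1+∞) = 0.

0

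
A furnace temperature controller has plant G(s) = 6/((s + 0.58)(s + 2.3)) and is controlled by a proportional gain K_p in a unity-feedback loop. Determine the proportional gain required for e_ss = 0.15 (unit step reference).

Steady-state error for a unit step on this type-0 loop is 1/(1 + K_p·G(0)).
G(0) = 4.498. Require 1/(1 + K_p·4.498) = 0.15, so 1 + 4.498·K_p = 6.667.
K_p = (6.667 − 1)/4.498 = 1.26.

K_p = 1.26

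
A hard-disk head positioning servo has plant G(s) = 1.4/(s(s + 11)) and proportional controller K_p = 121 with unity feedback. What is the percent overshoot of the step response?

23.1%

From 1 + K_pG(s) = 0: s² + 11s + 169.4 = 0 ⇒ ω_n = 13.02, ζ = 0.4226.
%OS = 100·exp(−πζ/√(1−ζ²)) = 100·exp(−π·0.4226/√0.8214) = 23.1%.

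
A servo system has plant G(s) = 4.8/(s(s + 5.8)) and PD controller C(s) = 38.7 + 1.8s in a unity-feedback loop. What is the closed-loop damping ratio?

Forward path: (38.7 + 1.8s)·4.8/(s(s+5.8)). The closed-loop characteristic equation is s² + (5.8 + 4.8·1.8)s + 4.8·38.7 = 0.
That is s² + 14.44s + 185.8 = 0, so ω_n = 13.63 rad/s and ζ = 14.44/(2·13.63) = 0.5297.

ζ = 0.53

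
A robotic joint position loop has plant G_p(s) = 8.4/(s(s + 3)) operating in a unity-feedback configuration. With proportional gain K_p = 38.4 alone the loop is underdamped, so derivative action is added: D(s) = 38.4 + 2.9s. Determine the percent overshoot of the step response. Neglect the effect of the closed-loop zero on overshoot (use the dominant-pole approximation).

Forward path: (38.4 + 2.9s)·8.4/(s(s+3)). The closed-loop characteristic equation is s² + (3 + 8.4·2.9)s + 8.4·38.4 = 0.
That is s² + 27.36s + 322.6 = 0, so ω_n = 17.96 rad/s and ζ = 27.36/(2·17.96) = 0.7617.
%OS = 100·exp(−πζ/√(1−ζ²)) = 2.49%.

2.49%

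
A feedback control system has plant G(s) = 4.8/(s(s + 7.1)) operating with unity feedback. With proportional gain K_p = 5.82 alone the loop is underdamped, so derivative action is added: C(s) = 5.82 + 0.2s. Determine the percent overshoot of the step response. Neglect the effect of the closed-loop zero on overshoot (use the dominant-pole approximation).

Forward path: (5.82 + 0.2s)·4.8/(s(s+7.1)). The closed-loop characteristic equation is s² + (7.1 + 4.8·0.2)s + 4.8·5.82 = 0.
That is s² + 8.06s + 27.94 = 0, so ω_n = 5.285 rad/s and ζ = 8.06/(2·5.285) = 0.7625.
%OS = 100·exp(−πζ/√(1−ζ²)) = 2.47%.

2.47%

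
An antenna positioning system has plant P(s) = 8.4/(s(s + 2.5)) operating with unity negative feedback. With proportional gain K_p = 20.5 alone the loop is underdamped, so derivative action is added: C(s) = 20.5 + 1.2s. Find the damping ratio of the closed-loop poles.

ζ = 0.479

Forward path: (20.5 + 1.2s)·8.4/(s(s+2.5)). The closed-loop characteristic equation is s² + (2.5 + 8.4·1.2)s + 8.4·20.5 = 0.
That is s² + 12.58s + 172.2 = 0, so ω_n = 13.12 rad/s and ζ = 12.58/(2·13.12) = 0.4793.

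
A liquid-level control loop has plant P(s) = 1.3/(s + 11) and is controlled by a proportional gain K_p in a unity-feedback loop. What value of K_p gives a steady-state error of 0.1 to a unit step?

For a type-0 loop with proportional control, e_ss = 1/(1 + K_p·P(0)).
P(0) = 0.1182. Require 1/(1 + K_p·0.1182) = 0.1, so 1 + 0.1182·K_p = 10.
K_p = (10 − 1)/0.1182 = 76.2.

K_p = 76.2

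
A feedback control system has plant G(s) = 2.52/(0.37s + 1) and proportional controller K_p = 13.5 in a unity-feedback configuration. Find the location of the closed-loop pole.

Closed loop: T(s) = K_p·G/(1+K_p·G) = 34.02/(0.37s + 1 + 34.02), with pole at s = −(1 + 34.02)/0.37 = −94.65.

s = -94.65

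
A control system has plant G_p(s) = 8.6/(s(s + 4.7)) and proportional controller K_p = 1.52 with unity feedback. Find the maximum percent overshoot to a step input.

The closed-loop denominator s² + 4.7s + 13.07 gives ω_n = √13.07 = 3.616 and ζ = 4.7/(2ω_n) = 0.65.
%OS = 100·exp(−πζ/√(1−ζ²)) = 100·exp(−π·0.65/√0.5775) = 6.81%.

6.81%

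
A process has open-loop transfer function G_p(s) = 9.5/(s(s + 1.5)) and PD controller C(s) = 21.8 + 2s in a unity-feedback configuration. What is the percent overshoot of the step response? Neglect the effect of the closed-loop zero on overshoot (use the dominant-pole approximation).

4.13%

Forward path: (21.8 + 2s)·9.5/(s(s+1.5)). The closed-loop characteristic equation is s² + (1.5 + 9.5·2)s + 9.5·21.8 = 0.
That is s² + 20.5s + 207.1 = 0, so ω_n = 14.39 rad/s and ζ = 20.5/(2·14.39) = 0.7123.
%OS = 100·exp(−πζ/√(1−ζ²)) = 4.13%.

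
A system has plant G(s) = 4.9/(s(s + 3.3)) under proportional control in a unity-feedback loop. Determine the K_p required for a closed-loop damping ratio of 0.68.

K_p = 1.2

Closed-loop characteristic equation: s² + 3.3s + K_p·4.9 = 0.
So ω_n = √(4.9K_p) and 2ζω_n = 3.3, giving ζ = 3.3/(2√(4.9K_p)).
Setting ζ = 0.68: √(4.9K_p) = 3.3/(2·0.68) = 2.426, so K_p = 5.888/4.9 = 1.2.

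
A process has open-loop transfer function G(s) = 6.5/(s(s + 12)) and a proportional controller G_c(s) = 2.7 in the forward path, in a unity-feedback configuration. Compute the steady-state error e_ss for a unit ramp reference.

0.684

The loop has one pole at the origin (type 1). Velocity error constant K_v = lim_{s→0} s·G_c(s)G(s) = 2.7·6.5/12 = 1.463.
Steady-state error to a unit ramp: e_ss = 1/K_v = 0.684.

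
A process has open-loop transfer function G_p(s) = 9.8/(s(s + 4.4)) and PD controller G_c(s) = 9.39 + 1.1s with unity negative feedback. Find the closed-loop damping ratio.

Forward path: (9.39 + 1.1s)·9.8/(s(s+4.4)). The closed-loop characteristic equation is s² + (4.4 + 9.8·1.1)s + 9.8·9.39 = 0.
That is s² + 15.18s + 92.02 = 0, so ω_n = 9.593 rad/s and ζ = 15.18/(2·9.593) = 0.7912.

ζ = 0.791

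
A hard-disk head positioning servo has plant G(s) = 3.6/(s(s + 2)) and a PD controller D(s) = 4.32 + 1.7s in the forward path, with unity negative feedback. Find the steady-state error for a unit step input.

The open loop D(s)G(s) has a pole at the origin (type 1), so the static position error constant is infinite and e_ss = 1/(1+∞) = 0.

0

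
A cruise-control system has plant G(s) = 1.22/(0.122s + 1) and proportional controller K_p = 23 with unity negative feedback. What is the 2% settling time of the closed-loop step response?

Closed loop: T(s) = K_p·G/(1+K_p·G) = 28.06/(0.122s + 1 + 28.06), with pole at s = −(1 + 28.06)/0.122 = −238.2.
τ = 1/238.2 = 0.004198 s, so 2% settling time ≈ 4τ = 0.0168 s.

T_s ≈ 0.0168 s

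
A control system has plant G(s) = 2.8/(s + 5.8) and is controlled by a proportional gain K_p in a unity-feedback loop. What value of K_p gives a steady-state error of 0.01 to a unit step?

The loop is type 0, so e_ss(step) = 1/(1 + K_pos) with K_pos = K_p·G(0).
G(0) = 0.4828. Require 1/(1 + K_p·0.4828) = 0.01, so 1 + 0.4828·K_p = 100.
K_p = (100 − 1)/0.4828 = 205.

K_p = 205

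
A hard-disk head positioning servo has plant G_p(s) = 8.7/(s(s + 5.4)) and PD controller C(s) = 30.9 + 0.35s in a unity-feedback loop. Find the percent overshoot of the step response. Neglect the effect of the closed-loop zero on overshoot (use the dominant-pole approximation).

Forward path: (30.9 + 0.35s)·8.7/(s(s+5.4)). The closed-loop characteristic equation is s² + (5.4 + 8.7·0.35)s + 8.7·30.9 = 0.
That is s² + 8.445s + 268.8 = 0, so ω_n = 16.4 rad/s and ζ = 8.445/(2·16.4) = 0.2575.
%OS = 100·exp(−πζ/√(1−ζ²)) = 43.3%.

43.3%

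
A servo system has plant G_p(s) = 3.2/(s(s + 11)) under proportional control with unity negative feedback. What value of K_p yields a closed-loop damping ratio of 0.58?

K_p = 28.1

Closed-loop characteristic equation: s² + 11s + K_p·3.2 = 0.
So ω_n = √(3.2K_p) and 2ζω_n = 11, giving ζ = 11/(2√(3.2K_p)).
Setting ζ = 0.58: √(3.2K_p) = 11/(2·0.58) = 9.483, so K_p = 89.92/3.2 = 28.1.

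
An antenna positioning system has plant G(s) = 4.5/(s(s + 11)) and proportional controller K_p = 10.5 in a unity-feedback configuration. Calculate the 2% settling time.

From 1 + K_pG(s) = 0: s² + 11s + 47.25 = 0 ⇒ ω_n = 6.874, ζ = 0.8001.
2% settling time T_s ≈ 4/(ζω_n) = 4/5.5 = 0.727 s.

T_s ≈ 0.727 s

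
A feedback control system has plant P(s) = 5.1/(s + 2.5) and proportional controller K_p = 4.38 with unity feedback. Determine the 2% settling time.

T_s ≈ 0.161 s

Closed-loop transfer function: T(s) = K_p·P(s)/(1 + K_p·P(s)) = 22.34/(s + 2.5 + 22.34) = 22.34/(s + 24.84).
Time constant τ = 1/24.84 = 0.04026 s, so the 2% settling time is about 4τ = 0.161 s.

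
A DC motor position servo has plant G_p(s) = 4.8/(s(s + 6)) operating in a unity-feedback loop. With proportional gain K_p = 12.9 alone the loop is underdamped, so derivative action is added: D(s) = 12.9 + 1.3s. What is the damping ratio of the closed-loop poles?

ζ = 0.778

Forward path: (12.9 + 1.3s)·4.8/(s(s+6)). The closed-loop characteristic equation is s² + (6 + 4.8·1.3)s + 4.8·12.9 = 0.
That is s² + 12.24s + 61.92 = 0, so ω_n = 7.869 rad/s and ζ = 12.24/(2·7.869) = 0.7777.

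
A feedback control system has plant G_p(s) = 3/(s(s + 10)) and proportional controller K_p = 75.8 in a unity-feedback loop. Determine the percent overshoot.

Closed-loop characteristic equation: s² + 10s + 227.4 = 0, so ω_n = 15.08 rad/s and ζ = 10/(2·15.08) = 0.3316.
%OS = 100·exp(−πζ/√(1−ζ²)) = 100·exp(−π·0.3316/√0.8901) = 33.2%.

33.2%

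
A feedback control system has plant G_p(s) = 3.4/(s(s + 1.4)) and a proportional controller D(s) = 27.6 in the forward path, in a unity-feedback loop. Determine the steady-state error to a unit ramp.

The loop has one pole at the origin (type 1). Velocity error constant K_v = lim_{s→0} s·D(s)G_p(s) = 27.6·3.4/1.4 = 67.03.
Steady-state error to a unit ramp: e_ss = 1/K_v = 0.0149.

0.0149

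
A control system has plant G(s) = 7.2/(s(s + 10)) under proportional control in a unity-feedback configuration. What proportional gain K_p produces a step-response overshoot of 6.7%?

K_p = 8.16

From %OS = 100·exp(−πζ/√(1−ζ²)) = 6.7%, ζ = −ln(0.067)/√(π²+ln²(0.067)) = 0.6522.
Characteristic equation s² + 10s + 7.2K_p = 0 gives ζ = 10/(2√(7.2K_p)).
Setting ζ = 0.6522: √(7.2K_p) = 10/(2·0.6522) = 7.666, so K_p = 58.77/7.2 = 8.16.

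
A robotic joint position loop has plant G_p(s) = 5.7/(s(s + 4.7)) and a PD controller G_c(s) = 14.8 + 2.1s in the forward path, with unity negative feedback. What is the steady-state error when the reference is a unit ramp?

The loop has one pole at the origin (type 1). Velocity error constant K_v = lim_{s→0} s·G_c(s)G_p(s) = 14.8·5.7/4.7 = 17.95.
Steady-state error to a unit ramp: e_ss = 1/K_v = 0.0557.

0.0557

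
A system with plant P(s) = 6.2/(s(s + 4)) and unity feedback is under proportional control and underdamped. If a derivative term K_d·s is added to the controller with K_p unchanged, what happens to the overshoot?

decrease

The derivative term adds K·K_d to the s-coefficient of the characteristic equation, raising 2ζω_n while ω_n is unchanged; ζ increases, so overshoot decreases.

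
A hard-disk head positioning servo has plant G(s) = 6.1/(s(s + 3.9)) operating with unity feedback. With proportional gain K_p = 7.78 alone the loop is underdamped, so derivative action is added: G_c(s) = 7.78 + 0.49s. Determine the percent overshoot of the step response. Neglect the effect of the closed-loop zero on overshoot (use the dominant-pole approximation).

16.3%

Forward path: (7.78 + 0.49s)·6.1/(s(s+3.9)). The closed-loop characteristic equation is s² + (3.9 + 6.1·0.49)s + 6.1·7.78 = 0.
That is s² + 6.889s + 47.46 = 0, so ω_n = 6.889 rad/s and ζ = 6.889/(2·6.889) = 0.5.
%OS = 100·exp(−πζ/√(1−ζ²)) = 16.3%.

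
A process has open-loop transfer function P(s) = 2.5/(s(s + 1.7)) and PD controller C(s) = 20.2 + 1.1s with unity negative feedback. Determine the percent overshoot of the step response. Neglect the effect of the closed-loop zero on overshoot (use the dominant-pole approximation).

35.5%

Forward path: (20.2 + 1.1s)·2.5/(s(s+1.7)). The closed-loop characteristic equation is s² + (1.7 + 2.5·1.1)s + 2.5·20.2 = 0.
That is s² + 4.45s + 50.5 = 0, so ω_n = 7.106 rad/s and ζ = 4.45/(2·7.106) = 0.3131.
%OS = 100·exp(−πζ/√(1−ζ²)) = 35.5%.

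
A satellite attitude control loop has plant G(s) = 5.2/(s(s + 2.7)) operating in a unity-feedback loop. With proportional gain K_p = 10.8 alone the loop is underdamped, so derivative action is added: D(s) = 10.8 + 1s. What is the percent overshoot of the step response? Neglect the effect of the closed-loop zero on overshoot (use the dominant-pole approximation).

Forward path: (10.8 + 1s)·5.2/(s(s+2.7)). The closed-loop characteristic equation is s² + (2.7 + 5.2·1)s + 5.2·10.8 = 0.
That is s² + 7.9s + 56.16 = 0, so ω_n = 7.494 rad/s and ζ = 7.9/(2·7.494) = 0.5271.
%OS = 100·exp(−πζ/√(1−ζ²)) = 14.2%.

14.2%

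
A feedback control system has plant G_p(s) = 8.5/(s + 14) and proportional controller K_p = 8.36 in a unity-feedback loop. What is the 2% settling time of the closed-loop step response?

T_s ≈ 0.047 s

Closed-loop transfer function: T(s) = K_p·G_p(s)/(1 + K_p·G_p(s)) = 71.06/(s + 14 + 71.06) = 71.06/(s + 85.06).
Time constant τ = 1/85.06 = 0.01176 s, so the 2% settling time is about 4τ = 0.047 s.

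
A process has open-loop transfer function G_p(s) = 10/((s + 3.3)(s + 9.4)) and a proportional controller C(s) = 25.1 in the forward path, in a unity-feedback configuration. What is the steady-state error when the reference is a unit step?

0.11

The loop is type 0. Static position error constant K_pos = C(0)·G_p(0) = 25.1·0.3224 = 8.092.
Steady-state error to a unit step: e_ss = 1/(1+K_pos) = 1/9.092 = 0.11.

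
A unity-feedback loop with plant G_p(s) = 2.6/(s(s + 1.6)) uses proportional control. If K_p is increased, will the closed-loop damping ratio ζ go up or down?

ζ = 1.6/(2√(2.6K_p)); increasing K_p raises the denominator, so ζ falls.

decrease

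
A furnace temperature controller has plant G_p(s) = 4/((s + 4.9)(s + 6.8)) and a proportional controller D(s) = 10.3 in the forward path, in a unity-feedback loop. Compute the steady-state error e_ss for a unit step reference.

The loop is type 0. Static position error constant K_pos = D(0)·G_p(0) = 10.3·0.12 = 1.236.
Steady-state error to a unit step: e_ss = 1/(1+K_pos) = 1/2.236 = 0.447.

0.447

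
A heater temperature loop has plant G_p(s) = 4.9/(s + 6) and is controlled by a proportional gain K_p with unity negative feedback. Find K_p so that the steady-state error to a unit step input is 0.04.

K_p = 29.4

Steady-state error for a unit step on this type-0 loop is 1/(1 + K_p·G_p(0)).
G_p(0) = 0.8167. Require 1/(1 + K_p·0.8167) = 0.04, so 1 + 0.8167·K_p = 25.
K_p = (25 − 1)/0.8167 = 29.4.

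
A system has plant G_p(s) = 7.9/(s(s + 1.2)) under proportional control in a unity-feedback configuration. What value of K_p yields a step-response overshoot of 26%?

From %OS = 100·exp(−πζ/√(1−ζ²)) = 26%, ζ = −ln(0.26)/√(π²+ln²(0.26)) = 0.3941.
Characteristic equation s² + 1.2s + 7.9K_p = 0 gives ζ = 1.2/(2√(7.9K_p)).
Setting ζ = 0.3941: √(7.9K_p) = 1.2/(2·0.3941) = 1.523, so K_p = 2.318/7.9 = 0.293.

K_p = 0.293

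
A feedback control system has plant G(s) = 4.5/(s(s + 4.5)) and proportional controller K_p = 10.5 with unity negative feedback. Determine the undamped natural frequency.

ω_n = 6.87 rad/s

The closed-loop denominator is s(s+4.5) + 10.5·4.5 = s² + 4.5s + 47.25.
Matching s² + 2ζω_n s + ω_n²: ω_n = √47.25 = 6.874 rad/s and 2ζω_n = 4.5, so ζ = 4.5/(2·6.874) = 0.327.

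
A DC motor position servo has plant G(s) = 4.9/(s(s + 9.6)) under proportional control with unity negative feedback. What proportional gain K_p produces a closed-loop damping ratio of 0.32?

K_p = 45.9

Closed-loop characteristic equation: s² + 9.6s + K_p·4.9 = 0.
So ω_n = √(4.9K_p) and 2ζω_n = 9.6, giving ζ = 9.6/(2√(4.9K_p)).
Setting ζ = 0.32: √(4.9K_p) = 9.6/(2·0.32) = 15, so K_p = 225/4.9 = 45.9.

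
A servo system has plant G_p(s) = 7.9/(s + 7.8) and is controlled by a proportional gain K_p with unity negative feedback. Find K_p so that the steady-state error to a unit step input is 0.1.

K_p = 8.89

Steady-state error for a unit step on this type-0 loop is 1/(1 + K_p·G_p(0)).
G_p(0) = 1.013. Require 1/(1 + K_p·1.013) = 0.1, so 1 + 1.013·K_p = 10.
K_p = (10 − 1)/1.013 = 8.89.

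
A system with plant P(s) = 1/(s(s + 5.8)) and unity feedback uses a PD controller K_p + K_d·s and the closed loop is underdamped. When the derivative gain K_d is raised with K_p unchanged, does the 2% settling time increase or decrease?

decrease

Characteristic equation s² + (5.8 + 1K_d)s + 1K_p = 0: raising K_d increases ζω_n = (5.8+1K_d)/2 while the loop stays underdamped, so T_s ≈ 4/(ζω_n) decreases.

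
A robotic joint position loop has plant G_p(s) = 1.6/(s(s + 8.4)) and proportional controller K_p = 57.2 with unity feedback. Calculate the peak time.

T_p = 0.365 s

Closed-loop characteristic equation: s² + 8.4s + 91.52 = 0, so ω_n = 9.567 rad/s and ζ = 8.4/(2·9.567) = 0.439.
Damped frequency ω_d = ω_n√(1−ζ²) = 8.595 rad/s, so peak time T_p = π/ω_d = 0.365 s.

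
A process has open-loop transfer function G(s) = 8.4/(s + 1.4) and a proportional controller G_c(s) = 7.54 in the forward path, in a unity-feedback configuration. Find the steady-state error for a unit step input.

0.0216

The loop is type 0. Static position error constant K_pos = G_c(0)·G(0) = 7.54·6 = 45.24.
Steady-state error to a unit step: e_ss = 1/(1+K_pos) = 1/46.24 = 0.0216.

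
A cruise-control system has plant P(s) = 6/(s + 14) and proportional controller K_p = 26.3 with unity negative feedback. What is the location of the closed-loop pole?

Closed-loop transfer function: T(s) = K_p·P(s)/(1 + K_p·P(s)) = 157.8/(s + 14 + 157.8) = 157.8/(s + 171.8).
The closed-loop pole is at s = −171.8.

s = -171.8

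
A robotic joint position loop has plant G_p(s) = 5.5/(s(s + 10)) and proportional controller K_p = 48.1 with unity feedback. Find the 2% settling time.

T_s ≈ 0.8 s

From 1 + K_pG_p(s) = 0: s² + 10s + 264.6 = 0 ⇒ ω_n = 16.26, ζ = 0.3074.
2% settling time T_s ≈ 4/(ζω_n) = 4/5 = 0.8 s.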